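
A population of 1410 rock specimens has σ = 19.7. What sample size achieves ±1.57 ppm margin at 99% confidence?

Without FPC: n₀ = (2.576×19.7/1.57)² = 1044.78. With FPC: n = n₀N/(n₀+N-1) = 600.4 → n = 601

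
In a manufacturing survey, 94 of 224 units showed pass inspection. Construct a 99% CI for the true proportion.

p̂ = 0.42. CI = p̂ ± z*√(p̂(1-p̂)/n) = (0.335, 0.505)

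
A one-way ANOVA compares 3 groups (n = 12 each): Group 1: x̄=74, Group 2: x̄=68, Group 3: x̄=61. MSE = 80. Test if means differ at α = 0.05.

Grand mean = 67.67. SS_between = 1016.0, MS_between = 508.0. F = 6.35, F_crit ≈ 3.285. Reject H₀.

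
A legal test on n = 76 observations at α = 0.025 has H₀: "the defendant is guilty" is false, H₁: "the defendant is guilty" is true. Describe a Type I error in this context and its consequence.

Type I error: rejecting H₀ when it is true — concluding that the defendant is guilty when in fact it is not. Consequence: convicting an innocent person.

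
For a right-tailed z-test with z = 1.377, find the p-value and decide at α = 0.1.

p = P(Z > 1.377) = 1 - Φ(1.377) ≈ 0.0843. Since p < 0.1, reject H₀ (significant) at α = 0.1.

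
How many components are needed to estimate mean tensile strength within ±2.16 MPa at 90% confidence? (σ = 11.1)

n = (z*σ/E)² = (1.645×11.1/2.16)² = 71.5 → n = 72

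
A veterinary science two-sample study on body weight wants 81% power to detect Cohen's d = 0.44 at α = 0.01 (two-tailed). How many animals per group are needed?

z_{α/2} = 2.576, z_β = Φ⁻¹(0.81) = 0.878. For small effect (d = 0.44): n per group = 2(z_{α/2} + z_β)²/d² = 2(2.576 + 0.878)²/0.44² = 123.2 → 124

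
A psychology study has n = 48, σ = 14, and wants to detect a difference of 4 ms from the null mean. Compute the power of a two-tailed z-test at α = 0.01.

SE = σ/√n = 14/√48 = 2.021. Non-centrality λ = d/SE = 4/2.021 = 1.979. Power ≈ Φ(λ - z_{α/2}) = Φ(1.979 - 2.576) = Φ(-0.597) = 0.275.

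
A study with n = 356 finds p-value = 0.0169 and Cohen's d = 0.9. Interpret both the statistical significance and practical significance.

Statistically significant (p = 0.0169 < 0.05). Cohen's d = 0.9 indicates a large effect size. Both statistical and practical significance should be considered.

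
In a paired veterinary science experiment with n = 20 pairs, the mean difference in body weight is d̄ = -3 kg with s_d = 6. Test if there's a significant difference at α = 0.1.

t = d̄/(s_d/√n) = -3/(6/√20) = -2.236. df = 19, critical t = ±1.729. Reject H₀.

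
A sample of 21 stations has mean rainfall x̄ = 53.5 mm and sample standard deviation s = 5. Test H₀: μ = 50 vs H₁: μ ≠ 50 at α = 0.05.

t = (x̄ - μ₀)/(s/√n) = (53.5 - 50)/(5/√21) = 3.208. df = 20, critical t = ±2.086. Reject H₀.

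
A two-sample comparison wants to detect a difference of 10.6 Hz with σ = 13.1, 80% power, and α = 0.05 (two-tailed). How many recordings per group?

n per group = 2(z_α/2 + z_β)²σ²/d² = 2×(1.96 + 0.84)²×13.1²/10.6² = 23.9 → n = 24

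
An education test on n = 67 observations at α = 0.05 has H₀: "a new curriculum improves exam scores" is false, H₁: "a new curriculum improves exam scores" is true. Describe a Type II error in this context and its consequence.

Type II error: failing to reject H₀ when it is false — concluding that a new curriculum improves exam scores is not supported when in fact it is. Consequence: keeping the old curriculum when the new one would have helped students.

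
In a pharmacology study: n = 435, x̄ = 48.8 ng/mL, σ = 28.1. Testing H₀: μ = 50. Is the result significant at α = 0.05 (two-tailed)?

z = (48.8 - 50)/(28.1/√435) = -0.891. Since |z| ≤ 1.96, not significant at α = 0.05.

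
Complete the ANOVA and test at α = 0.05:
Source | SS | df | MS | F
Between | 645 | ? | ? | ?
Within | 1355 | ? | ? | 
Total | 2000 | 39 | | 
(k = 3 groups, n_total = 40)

df_between = 2, df_within = 37. MS_between = 322.5, MS_within = 36.62. F = 8.806, F_crit ≈ 3.252. Reject H₀.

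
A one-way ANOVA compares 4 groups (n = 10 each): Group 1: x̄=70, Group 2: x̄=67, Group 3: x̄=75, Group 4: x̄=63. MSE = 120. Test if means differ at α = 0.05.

Grand mean = 68.75. SS_between = 767.5, MS_between = 255.83. F = 2.132, F_crit ≈ 2.866. Fail to reject H₀.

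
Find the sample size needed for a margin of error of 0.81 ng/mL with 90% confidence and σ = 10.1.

n = (z*σ/E)² = (1.645×10.1/0.81)² = 420.7 → n = 421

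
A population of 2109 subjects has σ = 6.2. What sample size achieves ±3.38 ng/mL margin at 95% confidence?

Without FPC: n₀ = (1.96×6.2/3.38)² = 12.926. With FPC: n = n₀N/(n₀+N-1) = 12.9 → n = 13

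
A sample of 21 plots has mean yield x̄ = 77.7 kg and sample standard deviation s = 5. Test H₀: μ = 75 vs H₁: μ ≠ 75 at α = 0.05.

t = (x̄ - μ₀)/(s/√n) = (77.7 - 75)/(5/√21) = 2.475. df = 20, critical t = ±2.086. Reject H₀.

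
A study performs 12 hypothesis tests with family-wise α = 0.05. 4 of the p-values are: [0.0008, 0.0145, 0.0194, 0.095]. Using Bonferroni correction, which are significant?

Bonferroni α = 0.05/12 = 0.00417. Significant p-values: [0.0008]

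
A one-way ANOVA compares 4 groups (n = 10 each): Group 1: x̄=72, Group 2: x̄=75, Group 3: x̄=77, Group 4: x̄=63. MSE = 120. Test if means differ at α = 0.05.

Grand mean = 71.75. SS_between = 1147.5, MS_between = 382.5. F = 3.188, F_crit ≈ 2.866. Reject H₀.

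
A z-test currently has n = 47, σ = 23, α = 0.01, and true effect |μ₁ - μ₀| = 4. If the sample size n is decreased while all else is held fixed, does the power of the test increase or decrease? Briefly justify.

Power decreases: a smaller n inflates the standard error σ/√n, pulling the sampling distribution under H₁ back toward the critical value.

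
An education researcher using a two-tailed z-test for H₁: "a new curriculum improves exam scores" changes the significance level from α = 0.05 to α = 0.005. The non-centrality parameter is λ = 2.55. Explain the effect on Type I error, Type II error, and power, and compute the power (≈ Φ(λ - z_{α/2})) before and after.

Decreasing α from 0.05 to 0.005:
• Type I error rate decreases (α is the Type I rate by definition).
• Critical value moves from z_{α/2} = 1.96 to 2.807, so power = Φ(λ - z_{α/2}) goes from Φ(2.55 - 1.96) = 0.722 to Φ(2.55 - 2.807) = 0.399.
• Type II error rate β = 1 - power therefore increases (0.278 → 0.601).
Appropriate when false positives are costly — here, adopting a curriculum that gives no real benefit — disruption for nothing.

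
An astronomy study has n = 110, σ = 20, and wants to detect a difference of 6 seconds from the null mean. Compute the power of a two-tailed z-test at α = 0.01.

SE = σ/√n = 20/√110 = 1.907. Non-centrality λ = d/SE = 6/1.907 = 3.146. Power ≈ Φ(λ - z_{α/2}) = Φ(3.146 - 2.576) = Φ(0.57) = 0.716.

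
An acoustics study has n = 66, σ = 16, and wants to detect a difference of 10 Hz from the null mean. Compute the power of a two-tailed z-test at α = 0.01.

SE = σ/√n = 16/√66 = 1.969. Non-centrality λ = d/SE = 10/1.969 = 5.078. Power ≈ Φ(λ - z_{α/2}) = Φ(5.078 - 2.576) = Φ(2.502) = 0.994.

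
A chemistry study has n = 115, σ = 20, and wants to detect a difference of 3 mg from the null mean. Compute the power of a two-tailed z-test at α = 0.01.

SE = σ/√n = 20/√115 = 1.865. Non-centrality λ = d/SE = 3/1.865 = 1.609. Power ≈ Φ(λ - z_{α/2}) = Φ(1.609 - 2.576) = Φ(-0.967) = 0.167.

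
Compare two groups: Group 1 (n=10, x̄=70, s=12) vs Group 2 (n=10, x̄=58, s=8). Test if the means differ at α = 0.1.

Pooled sp = 10.2. t = 2.631, df = 18. Critical t = ±1.734. Reject H₀.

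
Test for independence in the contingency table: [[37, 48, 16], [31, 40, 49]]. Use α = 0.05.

χ² = 16.499. df = 2, critical = 5.991. Reject H₀. Variables are dependent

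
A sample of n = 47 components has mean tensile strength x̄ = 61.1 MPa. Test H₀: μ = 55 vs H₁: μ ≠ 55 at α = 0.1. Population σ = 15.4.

z = (x̄ - μ₀)/(σ/√n) = (61.1 - 55)/(15.4/√47) = 2.716. Critical value: ±1.645. Since |2.716| > 1.645, Reject H₀.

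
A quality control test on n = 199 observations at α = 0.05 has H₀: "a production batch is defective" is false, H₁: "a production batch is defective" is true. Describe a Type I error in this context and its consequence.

Type I error: rejecting H₀ when it is true — concluding that a production batch is defective when in fact it is not. Consequence: scrapping a good batch — wasted material and cost for no reason.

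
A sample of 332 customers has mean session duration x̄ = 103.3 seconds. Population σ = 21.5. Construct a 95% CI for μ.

CI = x̄ ± z*(σ/√n) = 103.3 ± 1.96(21.5/√332) = 103.3 ± 2.31 = (100.99, 105.61)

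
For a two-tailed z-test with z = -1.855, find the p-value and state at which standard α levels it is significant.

p = 2·P(Z > |-1.855|) = 2·(1 - Φ(1.855)) ≈ 0.0636. Significant at α = 0.1.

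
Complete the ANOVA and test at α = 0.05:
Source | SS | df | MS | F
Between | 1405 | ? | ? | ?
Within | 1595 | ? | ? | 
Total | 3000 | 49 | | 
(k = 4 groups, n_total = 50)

df_between = 3, df_within = 46. MS_between = 468.33, MS_within = 34.67. F = 13.507, F_crit ≈ 2.807. Reject H₀.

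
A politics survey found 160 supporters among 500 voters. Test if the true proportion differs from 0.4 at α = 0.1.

p̂ = 0.32, p₀ = 0.4. z = (p̂ - p₀)/√(p₀(1-p₀)/n) = -3.651. Critical: ±1.645. Reject H₀.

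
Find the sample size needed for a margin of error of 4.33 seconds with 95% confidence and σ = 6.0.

n = (z*σ/E)² = (1.96×6.0/4.33)² = 7.4 → n = 8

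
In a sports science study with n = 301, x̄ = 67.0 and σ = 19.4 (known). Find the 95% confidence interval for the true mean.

CI = x̄ ± z*(σ/√n) = 67.0 ± 1.96(19.4/√301) = 67.0 ± 2.19 = (64.81, 69.19)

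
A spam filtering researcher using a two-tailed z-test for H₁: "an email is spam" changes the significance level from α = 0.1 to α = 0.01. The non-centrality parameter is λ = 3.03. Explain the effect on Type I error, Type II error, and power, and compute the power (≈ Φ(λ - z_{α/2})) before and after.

Decreasing α from 0.1 to 0.01:
• Type I error rate decreases (α is the Type I rate by definition).
• Critical value moves from z_{α/2} = 1.645 to 2.576, so power = Φ(λ - z_{α/2}) goes from Φ(3.03 - 1.645) = 0.917 to Φ(3.03 - 2.576) = 0.675.
• Type II error rate β = 1 - power therefore increases (0.083 → 0.325).
Appropriate when false positives are costly — here, a legitimate email is sent to the spam folder and the user misses it.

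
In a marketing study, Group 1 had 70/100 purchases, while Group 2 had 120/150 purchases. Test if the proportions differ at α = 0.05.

p̂₁ = 0.7, p̂₂ = 0.8, pooled p̂ = 0.76. z = -1.814. Critical: ±1.96. Fail to reject H₀.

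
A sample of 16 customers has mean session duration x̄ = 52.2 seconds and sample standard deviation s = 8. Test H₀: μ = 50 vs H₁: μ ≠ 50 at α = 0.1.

t = (x̄ - μ₀)/(s/√n) = (52.2 - 50)/(8/√16) = 1.1. df = 15, critical t = ±1.753. Fail to reject H₀.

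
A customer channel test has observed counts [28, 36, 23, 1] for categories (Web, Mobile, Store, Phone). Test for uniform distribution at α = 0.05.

Expected = 22 each. χ² = Σ(O-E)²/E = 30.636. df = 3, critical value = 7.815. Reject H₀.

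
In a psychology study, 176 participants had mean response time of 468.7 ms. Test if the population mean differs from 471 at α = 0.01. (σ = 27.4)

z = (x̄ - μ₀)/(σ/√n) = (468.7 - 471)/(27.4/√176) = -1.114. Critical value: ±2.576. Since |-1.114| ≤ 2.576, Fail to reject H₀.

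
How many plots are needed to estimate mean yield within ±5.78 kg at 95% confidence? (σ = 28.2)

n = (z*σ/E)² = (1.96×28.2/5.78)² = 91.4 → n = 92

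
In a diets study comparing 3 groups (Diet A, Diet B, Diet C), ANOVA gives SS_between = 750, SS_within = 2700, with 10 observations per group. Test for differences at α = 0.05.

df_between = 2, df_within = 27. F = MS_between/MS_within = 375.0/100.0 = 3.75. F_crit ≈ 3.354. Reject H₀. At least one mean differs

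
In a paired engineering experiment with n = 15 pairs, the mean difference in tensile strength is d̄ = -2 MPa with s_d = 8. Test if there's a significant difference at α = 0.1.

t = d̄/(s_d/√n) = -2/(8/√15) = -0.968. df = 14, critical t = ±1.761. Fail to reject H₀.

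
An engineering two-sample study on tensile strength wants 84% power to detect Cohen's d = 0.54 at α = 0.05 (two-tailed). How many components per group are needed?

z_{α/2} = 1.96, z_β = Φ⁻¹(0.84) = 0.994. For medium effect (d = 0.54): n per group = 2(z_{α/2} + z_β)²/d² = 2(1.96 + 0.994)²/0.54² = 59.8 → 60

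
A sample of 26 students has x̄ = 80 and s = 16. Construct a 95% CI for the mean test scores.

CI = x̄ ± t*(s/√n) = 80 ± 2.06(16/√26) = (73.54, 86.46)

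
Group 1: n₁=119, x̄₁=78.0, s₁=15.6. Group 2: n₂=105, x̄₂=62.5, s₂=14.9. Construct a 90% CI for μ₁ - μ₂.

Difference = 15.5. SE = √(15.6²/119 + 14.9²/105) = 2.039. CI = (12.15, 18.85)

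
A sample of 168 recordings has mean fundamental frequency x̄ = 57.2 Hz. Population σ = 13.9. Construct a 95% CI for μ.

CI = x̄ ± z*(σ/√n) = 57.2 ± 1.96(13.9/√168) = 57.2 ± 2.1 = (55.1, 59.3)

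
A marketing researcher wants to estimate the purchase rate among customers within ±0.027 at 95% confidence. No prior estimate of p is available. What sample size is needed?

Conservative approach: use p = 0.5 (maximizes p(1-p) = 0.25). n = z²(0.25)/E² = 1.96²×0.25/0.027² = 1317.4 → n = 1318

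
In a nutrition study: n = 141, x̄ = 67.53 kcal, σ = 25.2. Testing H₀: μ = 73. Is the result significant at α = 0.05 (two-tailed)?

z = (67.53 - 73)/(25.2/√141) = -2.577. Since |z| > 1.96, significant at α = 0.05.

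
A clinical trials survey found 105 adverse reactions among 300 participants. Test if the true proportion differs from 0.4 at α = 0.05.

p̂ = 0.35, p₀ = 0.4. z = (p̂ - p₀)/√(p₀(1-p₀)/n) = -1.768. Critical: ±1.96. Fail to reject H₀.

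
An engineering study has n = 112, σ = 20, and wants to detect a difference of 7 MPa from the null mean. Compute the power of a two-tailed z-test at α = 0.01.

SE = σ/√n = 20/√112 = 1.89. Non-centrality λ = d/SE = 7/1.89 = 3.704. Power ≈ Φ(λ - z_{α/2}) = Φ(3.704 - 2.576) = Φ(1.128) = 0.87.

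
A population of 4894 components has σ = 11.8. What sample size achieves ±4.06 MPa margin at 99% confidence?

Without FPC: n₀ = (2.576×11.8/4.06)² = 56.054. With FPC: n = n₀N/(n₀+N-1) = 55.4 → n = 56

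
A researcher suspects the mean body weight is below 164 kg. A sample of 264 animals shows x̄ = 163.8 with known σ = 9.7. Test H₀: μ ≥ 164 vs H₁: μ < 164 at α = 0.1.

z = -0.335. Critical value: -1.28. Fail to reject H₀.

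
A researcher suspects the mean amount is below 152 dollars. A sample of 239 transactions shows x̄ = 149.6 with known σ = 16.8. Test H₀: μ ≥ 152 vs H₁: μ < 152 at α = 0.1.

z = -2.209. Critical value: -1.28. Reject H₀.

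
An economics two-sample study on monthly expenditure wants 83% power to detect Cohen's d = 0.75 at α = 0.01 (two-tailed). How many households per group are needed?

z_{α/2} = 2.576, z_β = Φ⁻¹(0.83) = 0.954. For medium effect (d = 0.75): n per group = 2(z_{α/2} + z_β)²/d² = 2(2.576 + 0.954)²/0.75² = 44.3 → 45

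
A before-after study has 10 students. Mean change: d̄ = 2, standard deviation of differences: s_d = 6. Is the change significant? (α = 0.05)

t = d̄/(s_d/√n) = 2/(6/√10) = 1.054. df = 9, critical t = ±2.262. Fail to reject H₀.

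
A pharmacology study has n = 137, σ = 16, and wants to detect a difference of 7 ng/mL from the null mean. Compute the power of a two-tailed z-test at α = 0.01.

SE = σ/√n = 16/√137 = 1.367. Non-centrality λ = d/SE = 7/1.367 = 5.121. Power ≈ Φ(λ - z_{α/2}) = Φ(5.121 - 2.576) = Φ(2.545) = 0.995.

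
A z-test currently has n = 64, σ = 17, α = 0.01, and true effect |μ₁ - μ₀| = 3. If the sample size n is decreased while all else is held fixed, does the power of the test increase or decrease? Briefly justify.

Power decreases: a smaller n inflates the standard error σ/√n, pulling the sampling distribution under H₁ back toward the critical value.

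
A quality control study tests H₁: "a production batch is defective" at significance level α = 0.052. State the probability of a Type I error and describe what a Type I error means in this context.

P(Type I error) = α = 0.052. A Type I error is rejecting H₀ when H₀ is actually true (false positive) — here, concluding that a production batch is defective when in fact this is not the case. Consequence: scrapping a good batch — wasted material and cost for no reason.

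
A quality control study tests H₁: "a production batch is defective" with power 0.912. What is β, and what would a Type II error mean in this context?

β = 1 - power = 1 - 0.912 = 0.088. A Type II error is failing to reject H₀ when H₀ is false (false negative) — here, failing to conclude that a production batch is defective when in fact it is true. Consequence: shipping a defective batch — faulty products reach customers.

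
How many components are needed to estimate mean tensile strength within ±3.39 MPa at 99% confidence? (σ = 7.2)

n = (z*σ/E)² = (2.576×7.2/3.39)² = 29.9 → n = 30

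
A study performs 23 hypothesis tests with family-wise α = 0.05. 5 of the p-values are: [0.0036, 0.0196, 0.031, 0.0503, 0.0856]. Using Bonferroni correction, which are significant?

Bonferroni α = 0.05/23 = 0.00217. None of the given p-values are significant.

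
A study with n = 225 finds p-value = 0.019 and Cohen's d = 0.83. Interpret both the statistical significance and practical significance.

Statistically significant (p = 0.019 < 0.05). Cohen's d = 0.83 indicates a large effect size. Both statistical and practical significance should be considered.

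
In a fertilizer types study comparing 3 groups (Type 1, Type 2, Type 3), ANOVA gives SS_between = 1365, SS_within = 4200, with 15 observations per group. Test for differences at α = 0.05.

df_between = 2, df_within = 42. F = MS_between/MS_within = 682.5/100.0 = 6.825. F_crit ≈ 3.22. Reject H₀. At least one mean differs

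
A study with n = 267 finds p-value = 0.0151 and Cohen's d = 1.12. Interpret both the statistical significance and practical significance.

Statistically significant (p = 0.0151 < 0.05). Cohen's d = 1.12 indicates a large effect size. Both statistical and practical significance should be considered.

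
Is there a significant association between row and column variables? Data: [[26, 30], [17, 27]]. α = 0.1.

χ² = 0.61. df = 1, critical = 2.706. Fail to reject H₀. No evidence of dependence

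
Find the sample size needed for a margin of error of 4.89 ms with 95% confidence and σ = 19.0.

n = (z*σ/E)² = (1.96×19.0/4.89)² = 58.0 → n = 58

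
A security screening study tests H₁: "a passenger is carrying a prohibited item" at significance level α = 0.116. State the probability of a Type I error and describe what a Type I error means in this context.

P(Type I error) = α = 0.116. A Type I error is rejecting H₀ when H₀ is actually true (false positive) — here, concluding that a passenger is carrying a prohibited item when in fact this is not the case. Consequence: detaining an innocent passenger — delay and inconvenience.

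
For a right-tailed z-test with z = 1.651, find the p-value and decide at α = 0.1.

p = P(Z > 1.651) = 1 - Φ(1.651) ≈ 0.0494. Since p < 0.1, reject H₀ (significant) at α = 0.1.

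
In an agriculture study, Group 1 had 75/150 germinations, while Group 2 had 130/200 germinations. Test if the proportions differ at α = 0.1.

p̂₁ = 0.5, p̂₂ = 0.65, pooled p̂ = 0.586. z = -2.819. Critical: ±1.645. Reject H₀.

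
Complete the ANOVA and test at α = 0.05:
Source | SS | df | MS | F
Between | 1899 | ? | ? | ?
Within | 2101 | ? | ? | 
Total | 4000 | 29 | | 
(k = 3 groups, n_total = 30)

df_between = 2, df_within = 27. MS_between = 949.5, MS_within = 77.81. F = 12.202, F_crit ≈ 3.354. Reject H₀.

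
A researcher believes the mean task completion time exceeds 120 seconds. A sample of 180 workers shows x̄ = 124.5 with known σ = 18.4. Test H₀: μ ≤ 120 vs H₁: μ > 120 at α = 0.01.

z = 3.281. Critical value: 2.33. Reject H₀.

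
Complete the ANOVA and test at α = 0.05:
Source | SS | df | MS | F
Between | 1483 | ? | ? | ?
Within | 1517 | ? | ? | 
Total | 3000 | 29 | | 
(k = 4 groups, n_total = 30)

df_between = 3, df_within = 26. MS_between = 494.33, MS_within = 58.35. F = 8.472, F_crit ≈ 2.975. Reject H₀.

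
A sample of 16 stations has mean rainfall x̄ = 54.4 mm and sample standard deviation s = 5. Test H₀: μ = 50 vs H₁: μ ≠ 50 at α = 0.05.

t = (x̄ - μ₀)/(s/√n) = (54.4 - 50)/(5/√16) = 3.52. df = 15, critical t = ±2.131. Reject H₀.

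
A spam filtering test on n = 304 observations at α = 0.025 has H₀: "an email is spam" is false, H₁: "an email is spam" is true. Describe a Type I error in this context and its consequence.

Type I error: rejecting H₀ when it is true — concluding that an email is spam when in fact it is not. Consequence: a legitimate email is sent to the spam folder and the user misses it.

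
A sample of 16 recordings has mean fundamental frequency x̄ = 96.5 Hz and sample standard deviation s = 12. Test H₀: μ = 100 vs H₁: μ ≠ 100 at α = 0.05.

t = (x̄ - μ₀)/(s/√n) = (96.5 - 100)/(12/√16) = -1.167. df = 15, critical t = ±2.131. Fail to reject H₀.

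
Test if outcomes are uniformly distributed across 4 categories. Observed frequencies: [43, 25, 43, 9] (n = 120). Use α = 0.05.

Expected = 30 each. χ² = Σ(O-E)²/E = 26.8. df = 3, critical value = 7.815. Reject H₀.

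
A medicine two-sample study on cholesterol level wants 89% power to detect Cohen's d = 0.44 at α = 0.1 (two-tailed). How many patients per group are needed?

z_{α/2} = 1.645, z_β = Φ⁻¹(0.89) = 1.227. For small effect (d = 0.44): n per group = 2(z_{α/2} + z_β)²/d² = 2(1.645 + 1.227)²/0.44² = 85.2 → 86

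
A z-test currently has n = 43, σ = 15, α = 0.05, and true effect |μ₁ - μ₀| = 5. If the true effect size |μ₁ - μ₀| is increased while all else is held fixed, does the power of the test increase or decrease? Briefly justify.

Power increases: a larger true effect increases the non-centrality λ = |μ₁ - μ₀|/(σ/√n).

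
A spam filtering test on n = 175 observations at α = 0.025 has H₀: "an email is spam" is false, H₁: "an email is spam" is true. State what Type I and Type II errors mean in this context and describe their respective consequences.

Type I (false positive): concluding that an email is spam when it is not — a legitimate email is sent to the spam folder and the user misses it. Type II (false negative): failing to conclude that an email is spam when it is — a spam email lands in the inbox. Which is costlier depends on domain priorities and is a judgement call rather than a statistical fact.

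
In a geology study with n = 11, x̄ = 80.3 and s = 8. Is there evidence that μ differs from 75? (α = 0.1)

t = (x̄ - μ₀)/(s/√n) = (80.3 - 75)/(8/√11) = 2.197. df = 10, critical t = ±1.812. Reject H₀.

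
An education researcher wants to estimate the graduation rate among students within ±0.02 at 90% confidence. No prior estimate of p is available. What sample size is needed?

Conservative approach: use p = 0.5 (maximizes p(1-p) = 0.25). n = z²(0.25)/E² = 1.645²×0.25/0.02² = 1691.3 → n = 1692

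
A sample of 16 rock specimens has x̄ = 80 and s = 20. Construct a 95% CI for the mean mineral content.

CI = x̄ ± t*(s/√n) = 80 ± 2.131(20/√16) = (69.34, 90.66)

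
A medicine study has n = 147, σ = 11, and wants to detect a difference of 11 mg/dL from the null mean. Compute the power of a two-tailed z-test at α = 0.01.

SE = σ/√n = 11/√147 = 0.907. Non-centrality λ = d/SE = 11/0.907 = 12.124. Power ≈ Φ(λ - z_{α/2}) = Φ(12.124 - 2.576) = Φ(9.548) = 1.0.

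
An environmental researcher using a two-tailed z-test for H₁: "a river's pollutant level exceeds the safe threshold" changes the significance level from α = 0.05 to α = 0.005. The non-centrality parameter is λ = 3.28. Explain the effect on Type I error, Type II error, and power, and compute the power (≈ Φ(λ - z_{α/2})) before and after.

Decreasing α from 0.05 to 0.005:
• Type I error rate decreases (α is the Type I rate by definition).
• Critical value moves from z_{α/2} = 1.96 to 2.807, so power = Φ(λ - z_{α/2}) goes from Φ(3.28 - 1.96) = 0.907 to Φ(3.28 - 2.807) = 0.682.
• Type II error rate β = 1 - power therefore increases (0.093 → 0.318).
Appropriate when false positives are costly — here, shutting down a compliant factory unnecessarily.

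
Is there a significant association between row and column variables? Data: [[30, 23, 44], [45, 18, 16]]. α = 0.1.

χ² = 14.992. df = 2, critical = 4.605. Reject H₀. Variables are dependent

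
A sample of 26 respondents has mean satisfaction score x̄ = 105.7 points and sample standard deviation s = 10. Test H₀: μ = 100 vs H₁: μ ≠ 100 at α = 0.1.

t = (x̄ - μ₀)/(s/√n) = (105.7 - 100)/(10/√26) = 2.906. df = 25, critical t = ±1.708. Reject H₀.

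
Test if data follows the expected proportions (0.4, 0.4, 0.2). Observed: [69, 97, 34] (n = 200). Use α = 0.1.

Expected: [80.0, 80.0, 40.0]. χ² = 6.025. df = 2, critical = 4.605. Reject H₀.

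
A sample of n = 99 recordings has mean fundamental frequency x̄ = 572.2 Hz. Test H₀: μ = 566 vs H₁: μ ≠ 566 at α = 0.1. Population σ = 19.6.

z = (x̄ - μ₀)/(σ/√n) = (572.2 - 566)/(19.6/√99) = 3.147. Critical value: ±1.645. Since |3.147| > 1.645, Reject H₀.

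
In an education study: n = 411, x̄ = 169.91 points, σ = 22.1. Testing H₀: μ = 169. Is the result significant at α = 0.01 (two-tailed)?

z = (169.91 - 169)/(22.1/√411) = 0.835. Since |z| ≤ 2.576, not significant at α = 0.01.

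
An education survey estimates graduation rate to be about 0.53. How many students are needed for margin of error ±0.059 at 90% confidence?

n = z²p(1-p)/E² = 1.645²×0.53×0.47/0.059² = 193.6 → n = 194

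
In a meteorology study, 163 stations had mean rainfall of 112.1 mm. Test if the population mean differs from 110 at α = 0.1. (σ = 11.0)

z = (x̄ - μ₀)/(σ/√n) = (112.1 - 110)/(11.0/√163) = 2.437. Critical value: ±1.645. Since |2.437| > 1.645, Reject H₀.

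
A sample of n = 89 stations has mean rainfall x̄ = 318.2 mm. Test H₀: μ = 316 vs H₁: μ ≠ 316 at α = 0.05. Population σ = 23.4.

z = (x̄ - μ₀)/(σ/√n) = (318.2 - 316)/(23.4/√89) = 0.887. Critical value: ±1.96. Since |0.887| ≤ 1.96, Fail to reject H₀.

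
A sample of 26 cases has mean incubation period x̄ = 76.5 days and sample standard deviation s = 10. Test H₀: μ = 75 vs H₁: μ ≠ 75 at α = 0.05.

t = (x̄ - μ₀)/(s/√n) = (76.5 - 75)/(10/√26) = 0.765. df = 25, critical t = ±2.06. Fail to reject H₀.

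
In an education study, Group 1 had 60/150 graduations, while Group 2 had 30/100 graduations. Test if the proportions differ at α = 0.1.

p̂₁ = 0.4, p̂₂ = 0.3, pooled p̂ = 0.36. z = 1.614. Critical: ±1.645. Fail to reject H₀.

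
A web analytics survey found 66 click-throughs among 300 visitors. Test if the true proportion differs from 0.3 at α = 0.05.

p̂ = 0.22, p₀ = 0.3. z = (p̂ - p₀)/√(p₀(1-p₀)/n) = -3.024. Critical: ±1.96. Reject H₀.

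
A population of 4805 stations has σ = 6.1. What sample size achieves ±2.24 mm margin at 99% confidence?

Without FPC: n₀ = (2.576×6.1/2.24)² = 49.21. With FPC: n = n₀N/(n₀+N-1) = 48.7 → n = 49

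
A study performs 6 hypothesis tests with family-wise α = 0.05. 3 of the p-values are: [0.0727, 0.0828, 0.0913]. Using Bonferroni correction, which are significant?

Bonferroni α = 0.05/6 = 0.00833. None of the given p-values are significant.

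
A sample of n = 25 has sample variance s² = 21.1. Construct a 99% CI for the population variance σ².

df = 24. χ²_{0.005} = 45.559, χ²_{0.995} = 9.886. CI for σ² = ((n-1)s²/χ²_{α/2}, (n-1)s²/χ²_{1-α/2}) = (24·21.1/45.559, 24·21.1/9.886) = (11.12, 51.22)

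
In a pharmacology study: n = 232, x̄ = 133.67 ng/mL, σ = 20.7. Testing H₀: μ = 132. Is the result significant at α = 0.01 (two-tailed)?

z = (133.67 - 132)/(20.7/√232) = 1.229. Since |z| ≤ 2.576, not significant at α = 0.01.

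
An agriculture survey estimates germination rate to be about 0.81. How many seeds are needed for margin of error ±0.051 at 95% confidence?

n = z²p(1-p)/E² = 1.96²×0.81×0.19/0.051² = 227.3 → n = 228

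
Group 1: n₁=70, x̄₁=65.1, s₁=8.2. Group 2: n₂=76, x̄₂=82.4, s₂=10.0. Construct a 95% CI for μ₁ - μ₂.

Difference = -17.3. SE = √(8.2²/70 + 10.0²/76) = 1.509. CI = (-20.26, -14.34)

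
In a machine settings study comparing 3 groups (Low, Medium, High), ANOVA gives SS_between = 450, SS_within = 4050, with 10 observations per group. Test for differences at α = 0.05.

df_between = 2, df_within = 27. F = MS_between/MS_within = 225.0/150.0 = 1.5. F_crit ≈ 3.354. Fail to reject H₀.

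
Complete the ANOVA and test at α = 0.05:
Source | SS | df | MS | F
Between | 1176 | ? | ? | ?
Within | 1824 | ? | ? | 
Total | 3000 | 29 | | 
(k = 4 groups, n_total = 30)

df_between = 3, df_within = 26. MS_between = 392.0, MS_within = 70.15. F = 5.588, F_crit ≈ 2.975. Reject H₀.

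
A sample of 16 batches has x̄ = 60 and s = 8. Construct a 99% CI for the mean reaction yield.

CI = x̄ ± t*(s/√n) = 60 ± 2.947(8/√16) = (54.11, 65.89)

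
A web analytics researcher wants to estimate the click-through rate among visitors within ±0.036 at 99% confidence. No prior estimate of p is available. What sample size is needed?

Conservative approach: use p = 0.5 (maximizes p(1-p) = 0.25). n = z²(0.25)/E² = 2.576²×0.25/0.036² = 1280.05 → n = 1281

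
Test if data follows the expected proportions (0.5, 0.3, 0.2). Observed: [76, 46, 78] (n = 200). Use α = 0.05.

Expected: [100.0, 60.0, 40.0]. χ² = 45.127. df = 2, critical = 5.991. Reject H₀.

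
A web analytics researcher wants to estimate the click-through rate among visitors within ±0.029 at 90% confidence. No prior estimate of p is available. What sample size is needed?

Conservative approach: use p = 0.5 (maximizes p(1-p) = 0.25). n = z²(0.25)/E² = 1.645²×0.25/0.029² = 804.4 → n = 805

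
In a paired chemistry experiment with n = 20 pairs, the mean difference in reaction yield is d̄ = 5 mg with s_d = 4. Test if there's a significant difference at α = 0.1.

t = d̄/(s_d/√n) = 5/(4/√20) = 5.59. df = 19, critical t = ±1.729. Reject H₀.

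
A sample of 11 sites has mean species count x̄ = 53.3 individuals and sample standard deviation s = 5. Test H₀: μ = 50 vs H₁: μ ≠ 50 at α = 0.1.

t = (x̄ - μ₀)/(s/√n) = (53.3 - 50)/(5/√11) = 2.189. df = 10, critical t = ±1.812. Reject H₀.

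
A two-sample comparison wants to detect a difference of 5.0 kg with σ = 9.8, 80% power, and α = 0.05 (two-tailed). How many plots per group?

n per group = 2(z_α/2 + z_β)²σ²/d² = 2×(1.96 + 0.84)²×9.8²/5.0² = 60.2 → n = 61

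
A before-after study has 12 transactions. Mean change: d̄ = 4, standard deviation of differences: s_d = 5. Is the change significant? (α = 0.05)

t = d̄/(s_d/√n) = 4/(5/√12) = 2.771. df = 11, critical t = ±2.201. Reject H₀.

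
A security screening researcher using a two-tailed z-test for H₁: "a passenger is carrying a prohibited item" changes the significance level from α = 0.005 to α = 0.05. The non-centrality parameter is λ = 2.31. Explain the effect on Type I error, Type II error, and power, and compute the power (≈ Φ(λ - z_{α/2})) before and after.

Increasing α from 0.005 to 0.05:
• Type I error rate increases (α is the Type I rate by definition).
• Critical value moves from z_{α/2} = 2.807 to 1.96, so power = Φ(λ - z_{α/2}) goes from Φ(2.31 - 2.807) = 0.31 to Φ(2.31 - 1.96) = 0.637.
• Type II error rate β = 1 - power therefore decreases (0.69 → 0.363).
Appropriate when false negatives are costly — here, letting a prohibited item through — security breach.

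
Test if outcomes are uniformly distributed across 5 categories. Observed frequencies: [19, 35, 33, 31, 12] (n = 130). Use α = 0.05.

Expected = 26 each. χ² = Σ(O-E)²/E = 15.385. df = 4, critical value = 9.488. Reject H₀.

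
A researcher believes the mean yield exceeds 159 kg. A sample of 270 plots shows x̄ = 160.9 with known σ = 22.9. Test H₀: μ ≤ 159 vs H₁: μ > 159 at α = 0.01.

z = 1.363. Critical value: 2.33. Fail to reject H₀.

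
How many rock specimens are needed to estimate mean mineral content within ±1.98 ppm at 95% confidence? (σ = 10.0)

n = (z*σ/E)² = (1.96×10.0/1.98)² = 98.0 → n = 98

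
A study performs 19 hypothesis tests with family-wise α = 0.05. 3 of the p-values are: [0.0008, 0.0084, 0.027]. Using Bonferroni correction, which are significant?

Bonferroni α = 0.05/19 = 0.00263. Significant p-values: [0.0008]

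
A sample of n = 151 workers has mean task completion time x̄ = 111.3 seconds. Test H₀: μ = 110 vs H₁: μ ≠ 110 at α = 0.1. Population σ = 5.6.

z = (x̄ - μ₀)/(σ/√n) = (111.3 - 110)/(5.6/√151) = 2.853. Critical value: ±1.645. Since |2.853| > 1.645, Reject H₀.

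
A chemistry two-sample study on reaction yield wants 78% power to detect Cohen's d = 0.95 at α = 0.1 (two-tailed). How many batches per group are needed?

z_{α/2} = 1.645, z_β = Φ⁻¹(0.78) = 0.772. For large effect (d = 0.95): n per group = 2(z_{α/2} + z_β)²/d² = 2(1.645 + 0.772)²/0.95² = 12.9 → 13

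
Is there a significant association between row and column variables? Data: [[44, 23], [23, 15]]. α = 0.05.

χ² = 0.278. df = 1, critical = 3.841. Fail to reject H₀. No evidence of dependence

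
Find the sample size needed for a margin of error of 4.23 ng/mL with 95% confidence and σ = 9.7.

n = (z*σ/E)² = (1.96×9.7/4.23)² = 20.2 → n = 21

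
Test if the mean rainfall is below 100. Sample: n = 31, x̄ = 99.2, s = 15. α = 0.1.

t = (99.2 - 100)/(15/√31) = -0.297, df = 30. Critical t = -1.31. Fail to reject H₀.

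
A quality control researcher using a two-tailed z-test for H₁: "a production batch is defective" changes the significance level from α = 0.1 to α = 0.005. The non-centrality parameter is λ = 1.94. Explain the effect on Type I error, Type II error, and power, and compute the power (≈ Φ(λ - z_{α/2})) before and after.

Decreasing α from 0.1 to 0.005:
• Type I error rate decreases (α is the Type I rate by definition).
• Critical value moves from z_{α/2} = 1.645 to 2.807, so power = Φ(λ - z_{α/2}) goes from Φ(1.94 - 1.645) = 0.616 to Φ(1.94 - 2.807) = 0.193.
• Type II error rate β = 1 - power therefore increases (0.384 → 0.807).
Appropriate when false positives are costly — here, scrapping a good batch — wasted material and cost for no reason.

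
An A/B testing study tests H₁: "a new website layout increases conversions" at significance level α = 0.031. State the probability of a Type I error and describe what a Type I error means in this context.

P(Type I error) = α = 0.031. A Type I error is rejecting H₀ when H₀ is actually true (false positive) — here, concluding that a new website layout increases conversions when in fact this is not the case. Consequence: rolling out a layout that doesn't actually help — wasted engineering effort.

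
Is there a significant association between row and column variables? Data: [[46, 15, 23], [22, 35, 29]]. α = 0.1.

χ² = 17.142. df = 2, critical = 4.605. Reject H₀. Variables are dependent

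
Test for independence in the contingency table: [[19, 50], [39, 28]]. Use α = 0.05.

χ² = 13.075. df = 1, critical = 3.841. Reject H₀. Variables are dependent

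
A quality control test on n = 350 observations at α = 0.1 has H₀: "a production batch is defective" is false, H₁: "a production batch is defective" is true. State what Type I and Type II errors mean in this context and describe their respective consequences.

Type I (false positive): concluding that a production batch is defective when it is not — scrapping a good batch — wasted material and cost for no reason. Type II (false negative): failing to conclude that a production batch is defective when it is — shipping a defective batch — faulty products reach customers. Which is costlier depends on domain priorities and is a judgement call rather than a statistical fact.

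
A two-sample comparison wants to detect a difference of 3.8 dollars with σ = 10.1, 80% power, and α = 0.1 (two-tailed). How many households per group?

n per group = 2(z_α/2 + z_β)²σ²/d² = 2×(1.645 + 0.84)²×10.1²/3.8² = 87.2 → n = 88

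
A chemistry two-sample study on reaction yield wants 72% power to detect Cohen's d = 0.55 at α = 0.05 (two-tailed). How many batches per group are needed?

z_{α/2} = 1.96, z_β = Φ⁻¹(0.72) = 0.583. For medium effect (d = 0.55): n per group = 2(z_{α/2} + z_β)²/d² = 2(1.96 + 0.583)²/0.55² = 42.8 → 43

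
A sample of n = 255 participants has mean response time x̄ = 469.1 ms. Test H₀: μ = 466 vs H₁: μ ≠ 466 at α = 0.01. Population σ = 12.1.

z = (x̄ - μ₀)/(σ/√n) = (469.1 - 466)/(12.1/√255) = 4.091. Critical value: ±2.576. Since |4.091| > 2.576, Reject H₀.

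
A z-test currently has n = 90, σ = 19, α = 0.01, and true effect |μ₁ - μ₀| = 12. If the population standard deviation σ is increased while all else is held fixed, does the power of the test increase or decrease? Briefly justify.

Power decreases: a larger σ inflates the standard error σ/√n, pulling the sampling distribution under H₁ back toward the critical value.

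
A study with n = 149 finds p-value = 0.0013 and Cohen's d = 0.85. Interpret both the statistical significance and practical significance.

Statistically significant (p = 0.0013 < 0.05). Cohen's d = 0.85 indicates a large effect size. Both statistical and practical significance should be considered.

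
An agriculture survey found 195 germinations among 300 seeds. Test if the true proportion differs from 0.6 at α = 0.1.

p̂ = 0.65, p₀ = 0.6. z = (p̂ - p₀)/√(p₀(1-p₀)/n) = 1.768. Critical: ±1.645. Reject H₀.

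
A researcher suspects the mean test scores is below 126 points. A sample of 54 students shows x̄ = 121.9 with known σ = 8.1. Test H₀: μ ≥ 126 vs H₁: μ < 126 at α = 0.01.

z = -3.72. Critical value: -2.33. Reject H₀.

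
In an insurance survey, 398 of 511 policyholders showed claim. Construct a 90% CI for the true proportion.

p̂ = 0.779. CI = p̂ ± z*√(p̂(1-p̂)/n) = (0.749, 0.809)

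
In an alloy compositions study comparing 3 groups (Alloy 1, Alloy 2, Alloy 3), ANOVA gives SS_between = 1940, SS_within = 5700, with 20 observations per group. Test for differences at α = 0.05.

df_between = 2, df_within = 57. F = MS_between/MS_within = 970.0/100.0 = 9.7. F_crit ≈ 3.159. Reject H₀. At least one mean differs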